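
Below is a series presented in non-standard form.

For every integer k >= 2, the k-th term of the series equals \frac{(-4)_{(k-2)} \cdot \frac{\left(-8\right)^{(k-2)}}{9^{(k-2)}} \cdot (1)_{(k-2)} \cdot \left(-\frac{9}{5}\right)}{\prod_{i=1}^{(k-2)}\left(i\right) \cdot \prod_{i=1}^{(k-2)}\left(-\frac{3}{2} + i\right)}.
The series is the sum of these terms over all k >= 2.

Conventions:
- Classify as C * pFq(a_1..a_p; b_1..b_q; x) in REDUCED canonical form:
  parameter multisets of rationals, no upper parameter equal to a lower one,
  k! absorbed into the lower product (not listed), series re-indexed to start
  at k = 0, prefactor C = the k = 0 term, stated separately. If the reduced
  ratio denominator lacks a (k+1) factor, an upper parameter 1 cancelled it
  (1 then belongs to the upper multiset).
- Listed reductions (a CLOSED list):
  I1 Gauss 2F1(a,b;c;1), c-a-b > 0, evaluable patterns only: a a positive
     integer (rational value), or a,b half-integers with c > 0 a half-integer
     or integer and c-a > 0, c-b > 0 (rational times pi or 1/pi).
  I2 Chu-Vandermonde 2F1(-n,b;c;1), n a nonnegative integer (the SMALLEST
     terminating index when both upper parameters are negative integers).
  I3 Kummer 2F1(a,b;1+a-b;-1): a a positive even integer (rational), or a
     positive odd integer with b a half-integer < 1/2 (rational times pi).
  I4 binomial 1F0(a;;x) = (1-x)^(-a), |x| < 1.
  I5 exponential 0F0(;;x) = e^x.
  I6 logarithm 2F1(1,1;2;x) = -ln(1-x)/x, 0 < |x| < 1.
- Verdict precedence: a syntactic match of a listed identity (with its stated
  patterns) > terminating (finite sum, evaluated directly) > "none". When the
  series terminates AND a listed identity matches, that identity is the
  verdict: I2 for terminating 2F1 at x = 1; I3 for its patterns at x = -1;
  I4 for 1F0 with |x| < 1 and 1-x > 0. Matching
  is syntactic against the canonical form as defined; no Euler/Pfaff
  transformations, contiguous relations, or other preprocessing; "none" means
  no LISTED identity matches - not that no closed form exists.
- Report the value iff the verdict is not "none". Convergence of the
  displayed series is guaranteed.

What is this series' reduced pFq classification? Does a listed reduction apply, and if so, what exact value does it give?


The tell: x = -\frac{8}{9} and the two geometric factors (C = -9/5) combine into one argument.
Consecutive-term ratio: r(k) = -\frac{8}{9} * (k-4) (k+1) / [(k-\frac{1}{2}) (k+1)] - poly over poly, x = -\frac{8}{9} from leading terms; C = -\frac{9}{5} at k = 0.

Prefactor -\frac{9}{5}, argument -\frac{8}{9}: 2F1 with upper {-4, 1} over lower {-\frac{1}{2}}. Verdict: terminating. With -4 upstairs the series is a 5-term polynomial sum; evaluated term by term. Hence: \frac{3443483}{18225}.


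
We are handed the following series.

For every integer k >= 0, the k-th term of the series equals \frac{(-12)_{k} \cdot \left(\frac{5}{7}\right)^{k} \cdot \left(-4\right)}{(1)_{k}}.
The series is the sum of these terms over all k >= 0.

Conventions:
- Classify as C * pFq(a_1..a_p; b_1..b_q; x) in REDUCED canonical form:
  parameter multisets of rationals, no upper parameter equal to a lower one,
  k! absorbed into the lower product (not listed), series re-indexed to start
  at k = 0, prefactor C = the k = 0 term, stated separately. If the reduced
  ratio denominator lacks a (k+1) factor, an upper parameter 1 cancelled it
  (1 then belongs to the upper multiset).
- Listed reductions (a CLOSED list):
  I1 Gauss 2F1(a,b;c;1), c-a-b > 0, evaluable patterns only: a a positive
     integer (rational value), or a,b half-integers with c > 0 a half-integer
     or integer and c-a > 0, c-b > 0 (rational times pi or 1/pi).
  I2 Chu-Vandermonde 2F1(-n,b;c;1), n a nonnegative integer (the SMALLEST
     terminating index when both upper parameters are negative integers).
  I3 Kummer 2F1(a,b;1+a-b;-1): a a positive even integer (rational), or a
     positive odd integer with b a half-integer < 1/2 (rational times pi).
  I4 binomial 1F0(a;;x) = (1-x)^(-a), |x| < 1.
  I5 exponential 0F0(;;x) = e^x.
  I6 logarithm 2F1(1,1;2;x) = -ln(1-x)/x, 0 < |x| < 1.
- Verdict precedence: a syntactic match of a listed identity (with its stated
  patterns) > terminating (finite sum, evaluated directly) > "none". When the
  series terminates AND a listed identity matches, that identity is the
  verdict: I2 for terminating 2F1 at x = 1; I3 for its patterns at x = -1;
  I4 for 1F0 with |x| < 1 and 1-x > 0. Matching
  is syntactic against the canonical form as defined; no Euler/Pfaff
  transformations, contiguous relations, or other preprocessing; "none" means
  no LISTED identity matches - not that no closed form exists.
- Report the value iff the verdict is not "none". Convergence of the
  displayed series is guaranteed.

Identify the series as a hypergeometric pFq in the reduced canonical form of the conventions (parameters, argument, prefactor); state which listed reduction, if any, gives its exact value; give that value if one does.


The series (x = \frac{5}{7}) is 1F0: upper {-12}, lower {-}, prefactor -4. Verdict at x = \frac{5}{7}: the binomial series (I4) matches (the 1F0 binomial series: exponent 12, x = \frac{5}{7}). Its exact value is -\frac{16384}{13841287201}.

First insight: with t_0 = -4, (1)_k (C = -4, x = 5/7) is k! itself.
Consecutive-term ratio: r(k) = \frac{5}{7} * (k-12) / [(k+1)] - poly over poly, x = \frac{5}{7} from leading terms; C = -4 at k = 0.


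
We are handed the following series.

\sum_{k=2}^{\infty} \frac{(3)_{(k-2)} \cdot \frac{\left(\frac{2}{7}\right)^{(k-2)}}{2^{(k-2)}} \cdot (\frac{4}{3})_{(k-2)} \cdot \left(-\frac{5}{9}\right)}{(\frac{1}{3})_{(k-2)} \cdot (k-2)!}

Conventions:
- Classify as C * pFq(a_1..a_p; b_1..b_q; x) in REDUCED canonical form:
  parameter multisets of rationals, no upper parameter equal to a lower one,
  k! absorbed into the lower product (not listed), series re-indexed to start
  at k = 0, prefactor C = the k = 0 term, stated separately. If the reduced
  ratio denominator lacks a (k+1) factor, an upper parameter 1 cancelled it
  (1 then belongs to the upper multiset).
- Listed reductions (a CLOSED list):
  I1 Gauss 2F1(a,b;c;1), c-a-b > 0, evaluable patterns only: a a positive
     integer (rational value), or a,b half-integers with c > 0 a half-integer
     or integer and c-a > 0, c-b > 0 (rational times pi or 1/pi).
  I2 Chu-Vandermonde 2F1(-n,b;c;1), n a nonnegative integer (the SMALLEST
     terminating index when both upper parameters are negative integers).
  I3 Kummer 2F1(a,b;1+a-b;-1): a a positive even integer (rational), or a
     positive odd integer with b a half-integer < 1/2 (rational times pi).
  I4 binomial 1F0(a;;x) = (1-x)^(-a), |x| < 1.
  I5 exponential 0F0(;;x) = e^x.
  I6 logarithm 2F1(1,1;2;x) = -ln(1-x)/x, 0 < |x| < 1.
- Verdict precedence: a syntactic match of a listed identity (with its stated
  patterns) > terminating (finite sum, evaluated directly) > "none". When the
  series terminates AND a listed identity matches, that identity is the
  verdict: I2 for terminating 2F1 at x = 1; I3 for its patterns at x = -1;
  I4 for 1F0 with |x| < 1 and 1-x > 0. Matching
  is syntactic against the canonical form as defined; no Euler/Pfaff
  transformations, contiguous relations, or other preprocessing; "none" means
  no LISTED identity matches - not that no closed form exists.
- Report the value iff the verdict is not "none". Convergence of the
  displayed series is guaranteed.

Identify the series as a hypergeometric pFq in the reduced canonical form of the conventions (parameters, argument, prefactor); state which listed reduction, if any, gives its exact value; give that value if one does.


The series (x = \frac{1}{7}) is 2F1: upper {\frac{4}{3}, 3}, lower {\frac{1}{3}}, prefactor -\frac{5}{9}. Verdict: no listed reduction: x = \frac{1}{7} and upper {\frac{4}{3}, 3} fail every I1-I6 pattern.

Key step: t_0 being -\frac{5}{9}, the two k-th powers (C = -5/9) combine into one argument.
Consecutive-term ratio: r(k) = \frac{1}{7} * (k+\frac{4}{3}) (k+3) / [(k+\frac{1}{3}) (k+1)] - rational; roots negated = parameters, x = \frac{1}{7}, C = -\frac{5}{9}.


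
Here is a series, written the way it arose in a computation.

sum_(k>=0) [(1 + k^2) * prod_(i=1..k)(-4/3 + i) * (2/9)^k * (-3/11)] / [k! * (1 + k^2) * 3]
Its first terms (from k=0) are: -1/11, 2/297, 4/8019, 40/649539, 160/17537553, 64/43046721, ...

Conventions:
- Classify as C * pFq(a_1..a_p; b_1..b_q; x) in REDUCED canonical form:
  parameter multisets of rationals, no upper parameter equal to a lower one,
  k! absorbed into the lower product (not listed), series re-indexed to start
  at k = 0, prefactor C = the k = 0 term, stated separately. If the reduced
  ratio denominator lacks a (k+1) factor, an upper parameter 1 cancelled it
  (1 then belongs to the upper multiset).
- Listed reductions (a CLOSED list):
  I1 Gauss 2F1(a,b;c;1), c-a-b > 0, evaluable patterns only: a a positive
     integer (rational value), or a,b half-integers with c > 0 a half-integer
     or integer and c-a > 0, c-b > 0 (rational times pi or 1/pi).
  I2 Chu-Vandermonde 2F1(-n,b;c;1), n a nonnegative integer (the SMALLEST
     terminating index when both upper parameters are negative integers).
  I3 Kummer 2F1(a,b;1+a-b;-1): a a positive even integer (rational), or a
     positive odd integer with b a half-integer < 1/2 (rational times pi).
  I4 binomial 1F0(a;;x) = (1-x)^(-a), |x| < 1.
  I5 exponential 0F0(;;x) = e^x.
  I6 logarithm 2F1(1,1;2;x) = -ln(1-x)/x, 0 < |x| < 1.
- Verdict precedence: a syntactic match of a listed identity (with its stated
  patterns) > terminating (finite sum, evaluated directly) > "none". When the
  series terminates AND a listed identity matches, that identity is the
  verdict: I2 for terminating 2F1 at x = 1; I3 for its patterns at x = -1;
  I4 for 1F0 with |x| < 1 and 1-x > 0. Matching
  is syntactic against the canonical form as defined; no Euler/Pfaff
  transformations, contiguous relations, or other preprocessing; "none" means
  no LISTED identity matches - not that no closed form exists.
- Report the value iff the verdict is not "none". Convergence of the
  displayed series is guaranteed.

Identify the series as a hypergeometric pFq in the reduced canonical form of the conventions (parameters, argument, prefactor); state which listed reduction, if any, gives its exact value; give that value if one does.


x = 2/9 here; the reduced form reads 1F0, upper {-1/3}, lower {-}, C = -1/11. Verdict: this is the binomial series (I4) (the 1F0 binomial series: exponent 1/3, x = 2/9). Exact value: (-1/11) * (7/9)^(1/3).

Key observation: t_0 being -1/11, the factor k^2 + 1 cancels (top and bottom), leaving prefactor -1/11.
Adjacent-term ratio: r(k) = (2/9) * (k-1/3) / [(k+1)] - rational in k. x = (2/9); t_0 = -1/11; negate the roots.


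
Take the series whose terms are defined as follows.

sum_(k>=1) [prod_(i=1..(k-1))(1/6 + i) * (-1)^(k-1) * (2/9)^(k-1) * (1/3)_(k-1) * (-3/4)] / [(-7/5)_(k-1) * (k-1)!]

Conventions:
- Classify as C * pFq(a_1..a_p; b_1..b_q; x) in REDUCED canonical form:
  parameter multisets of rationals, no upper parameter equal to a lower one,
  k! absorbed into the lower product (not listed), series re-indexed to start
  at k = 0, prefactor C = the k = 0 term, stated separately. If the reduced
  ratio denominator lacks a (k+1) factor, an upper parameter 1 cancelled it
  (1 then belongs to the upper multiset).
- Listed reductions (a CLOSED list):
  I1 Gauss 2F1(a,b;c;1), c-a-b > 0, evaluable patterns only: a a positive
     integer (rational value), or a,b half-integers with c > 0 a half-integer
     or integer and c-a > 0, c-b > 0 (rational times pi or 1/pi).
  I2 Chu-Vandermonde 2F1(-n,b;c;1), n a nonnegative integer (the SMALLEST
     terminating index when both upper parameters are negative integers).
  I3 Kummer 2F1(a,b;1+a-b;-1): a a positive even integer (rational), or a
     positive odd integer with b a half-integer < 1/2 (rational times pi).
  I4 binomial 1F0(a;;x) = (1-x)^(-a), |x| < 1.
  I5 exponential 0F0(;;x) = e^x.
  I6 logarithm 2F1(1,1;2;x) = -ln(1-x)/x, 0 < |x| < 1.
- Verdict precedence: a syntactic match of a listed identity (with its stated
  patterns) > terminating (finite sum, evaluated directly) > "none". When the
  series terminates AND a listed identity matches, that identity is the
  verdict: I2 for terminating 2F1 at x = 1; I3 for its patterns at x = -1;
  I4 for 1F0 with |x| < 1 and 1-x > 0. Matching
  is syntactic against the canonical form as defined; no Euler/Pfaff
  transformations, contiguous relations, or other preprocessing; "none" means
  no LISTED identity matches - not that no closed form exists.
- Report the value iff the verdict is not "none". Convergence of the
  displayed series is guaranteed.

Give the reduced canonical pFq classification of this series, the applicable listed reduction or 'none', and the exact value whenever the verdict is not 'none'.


Reduced: x = -2/9, 2F1, upper = {1/3, 7/6}, lower = {-7/5}, C = -3/4. Verdict: none - at argument -2/9 the multisets {1/3, 7/6} ; {-7/5} match no listed identity.

Structural cue: from the first term -3/4: the (-1)^k factor (C = -3/4) folds into the argument's sign.
Term ratio: r(k) = (-2/9) * (k+1/3) (k+7/6) / [(k-7/5) (k+1)] - rational in k, leading ratio (-2/9); with t_0 = -3/4, classification follows.


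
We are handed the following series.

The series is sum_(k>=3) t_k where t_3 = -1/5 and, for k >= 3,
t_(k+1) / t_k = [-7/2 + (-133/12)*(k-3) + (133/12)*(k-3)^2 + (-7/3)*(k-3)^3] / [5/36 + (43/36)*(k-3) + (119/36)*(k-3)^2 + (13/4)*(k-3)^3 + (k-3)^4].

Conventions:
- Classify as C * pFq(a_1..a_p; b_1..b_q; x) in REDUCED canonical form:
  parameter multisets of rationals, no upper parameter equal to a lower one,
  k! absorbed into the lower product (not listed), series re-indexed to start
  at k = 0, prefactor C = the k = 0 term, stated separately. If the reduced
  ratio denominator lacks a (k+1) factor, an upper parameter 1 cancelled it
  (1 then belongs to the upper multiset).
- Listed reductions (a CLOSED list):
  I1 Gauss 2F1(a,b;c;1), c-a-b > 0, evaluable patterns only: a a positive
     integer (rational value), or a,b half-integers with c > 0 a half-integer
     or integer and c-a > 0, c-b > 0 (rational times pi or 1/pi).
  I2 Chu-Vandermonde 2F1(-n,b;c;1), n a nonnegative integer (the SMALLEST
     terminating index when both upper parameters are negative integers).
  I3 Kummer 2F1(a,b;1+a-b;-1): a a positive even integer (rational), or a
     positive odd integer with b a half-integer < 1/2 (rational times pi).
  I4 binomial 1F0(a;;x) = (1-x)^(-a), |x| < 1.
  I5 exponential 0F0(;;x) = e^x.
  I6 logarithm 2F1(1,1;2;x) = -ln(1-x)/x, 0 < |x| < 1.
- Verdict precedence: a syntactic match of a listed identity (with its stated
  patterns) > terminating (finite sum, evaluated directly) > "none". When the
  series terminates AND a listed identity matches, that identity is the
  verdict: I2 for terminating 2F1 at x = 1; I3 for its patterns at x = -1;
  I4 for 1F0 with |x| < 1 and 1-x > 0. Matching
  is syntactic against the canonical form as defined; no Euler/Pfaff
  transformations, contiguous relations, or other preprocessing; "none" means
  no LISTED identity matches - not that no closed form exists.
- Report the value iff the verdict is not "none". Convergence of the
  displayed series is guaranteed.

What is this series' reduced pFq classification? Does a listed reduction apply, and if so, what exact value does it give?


With C = -1/5: the canonical form is 2F2(-3, -2; 1/3, 5/3; -7/3). Verdict: terminating - the sum ends at index 2 because -2 is a negative integer; exact evaluation follows. Value: 613/400.

Key step: t_0 = -1/5 here, and the parameter 1/4 appears in both the upper and lower lists and cancels.
Adjacent-term ratio: r(k) = (-7/3) * (k-3) (k-2) / [(k+1/3) (k+5/3) (k+1)] - rational in k, leading ratio (-7/3); with t_0 = -1/5, classification follows.


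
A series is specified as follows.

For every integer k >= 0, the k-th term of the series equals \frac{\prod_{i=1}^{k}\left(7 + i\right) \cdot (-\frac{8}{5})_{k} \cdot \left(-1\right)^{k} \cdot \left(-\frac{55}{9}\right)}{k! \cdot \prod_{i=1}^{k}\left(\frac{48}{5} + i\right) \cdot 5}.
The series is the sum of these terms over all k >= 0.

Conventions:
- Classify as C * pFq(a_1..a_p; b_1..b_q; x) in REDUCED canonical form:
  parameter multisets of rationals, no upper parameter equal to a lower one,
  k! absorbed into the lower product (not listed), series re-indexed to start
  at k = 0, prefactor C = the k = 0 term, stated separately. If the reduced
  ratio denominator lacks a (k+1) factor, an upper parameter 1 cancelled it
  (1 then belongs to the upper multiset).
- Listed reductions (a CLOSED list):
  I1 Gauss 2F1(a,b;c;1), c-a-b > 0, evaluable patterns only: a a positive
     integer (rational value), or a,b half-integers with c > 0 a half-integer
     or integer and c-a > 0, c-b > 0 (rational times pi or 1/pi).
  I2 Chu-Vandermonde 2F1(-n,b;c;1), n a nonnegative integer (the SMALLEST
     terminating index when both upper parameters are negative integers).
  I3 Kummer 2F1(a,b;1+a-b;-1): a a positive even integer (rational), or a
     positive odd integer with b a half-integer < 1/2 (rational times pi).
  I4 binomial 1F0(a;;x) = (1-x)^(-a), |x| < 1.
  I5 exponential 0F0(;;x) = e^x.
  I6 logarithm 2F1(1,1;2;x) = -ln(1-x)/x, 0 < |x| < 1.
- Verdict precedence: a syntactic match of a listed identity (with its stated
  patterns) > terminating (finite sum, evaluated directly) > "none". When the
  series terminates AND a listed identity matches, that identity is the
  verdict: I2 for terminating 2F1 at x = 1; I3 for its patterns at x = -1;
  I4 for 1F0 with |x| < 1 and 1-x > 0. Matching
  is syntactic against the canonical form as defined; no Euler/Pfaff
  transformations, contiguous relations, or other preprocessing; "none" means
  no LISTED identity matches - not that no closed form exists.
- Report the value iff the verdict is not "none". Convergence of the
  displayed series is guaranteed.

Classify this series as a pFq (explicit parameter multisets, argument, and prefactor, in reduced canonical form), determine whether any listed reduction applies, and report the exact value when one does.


Classification (C = -\frac{11}{9}): 2F1 with upper {-\frac{8}{5}, 8}, lower {\frac{53}{5}}, argument x = -1. Verdict: the Kummer evaluation I3 matches (x = -1; c = \frac{53}{5} equals 1+a-b for upper {-\frac{8}{5}, 8}: listed pattern). Value: -\frac{197714}{65625}.

The tell: from the first term -\frac{11}{9}: the running product (prefactor -11/9) telescopes to a rising factorial.
Consecutive-term ratio: r(k) = -1 * (k-\frac{8}{5}) (k+8) / [(k+\frac{53}{5}) (k+1)] ; factor over Q: parameters, x = -1, and C = -\frac{11}{9}.


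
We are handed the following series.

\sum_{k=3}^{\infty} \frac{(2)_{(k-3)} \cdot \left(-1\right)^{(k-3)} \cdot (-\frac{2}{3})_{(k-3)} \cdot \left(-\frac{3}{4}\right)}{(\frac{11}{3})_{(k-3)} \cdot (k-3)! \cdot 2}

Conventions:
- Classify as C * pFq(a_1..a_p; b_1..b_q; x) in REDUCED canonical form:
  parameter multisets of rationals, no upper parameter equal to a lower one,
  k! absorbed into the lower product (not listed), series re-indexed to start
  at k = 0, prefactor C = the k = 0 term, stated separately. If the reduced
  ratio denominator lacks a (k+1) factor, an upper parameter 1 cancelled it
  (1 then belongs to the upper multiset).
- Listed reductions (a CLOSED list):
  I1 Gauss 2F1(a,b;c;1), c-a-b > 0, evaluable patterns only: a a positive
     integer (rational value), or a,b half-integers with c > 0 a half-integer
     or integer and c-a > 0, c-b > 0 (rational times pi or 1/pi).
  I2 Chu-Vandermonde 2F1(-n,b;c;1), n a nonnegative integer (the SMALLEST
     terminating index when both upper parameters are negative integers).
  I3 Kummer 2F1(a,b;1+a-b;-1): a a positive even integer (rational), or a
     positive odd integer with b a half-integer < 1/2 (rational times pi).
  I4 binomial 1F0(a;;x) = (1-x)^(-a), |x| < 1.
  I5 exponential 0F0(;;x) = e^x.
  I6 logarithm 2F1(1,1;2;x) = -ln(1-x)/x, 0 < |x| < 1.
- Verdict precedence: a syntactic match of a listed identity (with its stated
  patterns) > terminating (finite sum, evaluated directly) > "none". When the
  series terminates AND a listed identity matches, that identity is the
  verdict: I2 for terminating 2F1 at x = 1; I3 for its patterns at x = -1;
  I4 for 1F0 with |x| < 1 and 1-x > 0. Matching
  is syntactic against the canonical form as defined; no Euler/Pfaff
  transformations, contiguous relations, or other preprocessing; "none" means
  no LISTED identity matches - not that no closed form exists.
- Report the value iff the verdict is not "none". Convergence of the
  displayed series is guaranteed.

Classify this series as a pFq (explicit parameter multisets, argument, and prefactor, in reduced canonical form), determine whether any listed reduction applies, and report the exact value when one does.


Prefactor -\frac{3}{8}, argument -1: 2F1 with upper {-\frac{2}{3}, 2} over lower {\frac{11}{3}}. Verdict: the Kummer evaluation I3 matches (x = -1; c = \frac{11}{3} equals 1+a-b for upper {-\frac{2}{3}, 2}: listed pattern). Exact value: -\frac{1}{2}.

Key observation: with t_0 = -\frac{3}{8}, the constant factors (prefactor -3/8) combine into one prefactor.
Adjacent-term ratio: r(k) = -1 * (k-\frac{2}{3}) (k+2) / [(k+\frac{11}{3}) (k+1)] - rational in k. x = -1; t_0 = -\frac{3}{8}; negate the roots.


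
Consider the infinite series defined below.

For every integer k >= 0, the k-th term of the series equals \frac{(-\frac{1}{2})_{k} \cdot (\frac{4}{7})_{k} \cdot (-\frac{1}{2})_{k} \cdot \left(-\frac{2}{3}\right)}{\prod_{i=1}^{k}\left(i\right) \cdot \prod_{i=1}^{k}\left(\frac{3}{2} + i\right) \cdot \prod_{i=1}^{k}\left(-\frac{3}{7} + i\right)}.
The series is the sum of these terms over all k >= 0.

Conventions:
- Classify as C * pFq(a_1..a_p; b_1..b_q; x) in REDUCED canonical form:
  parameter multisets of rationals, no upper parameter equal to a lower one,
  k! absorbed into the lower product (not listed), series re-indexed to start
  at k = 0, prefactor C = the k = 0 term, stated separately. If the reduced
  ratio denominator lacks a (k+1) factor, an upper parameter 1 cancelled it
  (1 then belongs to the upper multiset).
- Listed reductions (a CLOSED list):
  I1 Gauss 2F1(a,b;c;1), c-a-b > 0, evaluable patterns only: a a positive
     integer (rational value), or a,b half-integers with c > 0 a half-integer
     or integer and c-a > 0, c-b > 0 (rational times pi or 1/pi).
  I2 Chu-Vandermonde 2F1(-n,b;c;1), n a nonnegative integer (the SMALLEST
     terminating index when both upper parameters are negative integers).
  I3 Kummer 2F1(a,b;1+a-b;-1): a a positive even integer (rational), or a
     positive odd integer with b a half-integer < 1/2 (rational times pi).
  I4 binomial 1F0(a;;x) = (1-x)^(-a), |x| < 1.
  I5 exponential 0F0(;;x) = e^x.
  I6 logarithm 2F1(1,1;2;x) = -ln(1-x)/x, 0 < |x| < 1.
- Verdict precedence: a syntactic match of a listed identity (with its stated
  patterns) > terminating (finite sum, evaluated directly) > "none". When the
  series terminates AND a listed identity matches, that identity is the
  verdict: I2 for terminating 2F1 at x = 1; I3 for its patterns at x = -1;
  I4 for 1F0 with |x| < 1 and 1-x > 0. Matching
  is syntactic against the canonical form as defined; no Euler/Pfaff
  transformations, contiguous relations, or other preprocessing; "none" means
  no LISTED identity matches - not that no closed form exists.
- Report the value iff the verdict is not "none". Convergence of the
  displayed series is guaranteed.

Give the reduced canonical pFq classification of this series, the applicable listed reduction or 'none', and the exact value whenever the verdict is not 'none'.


At argument 1: a 2F1 with upper {-\frac{1}{2}, -\frac{1}{2}}, lower {\frac{5}{2}}, scaled by C = -\frac{2}{3}. Verdict: the half-integer Gauss pattern (I1) applies (x = 1; upper {-\frac{1}{2}, -\frac{1}{2}} half-integers, c = \frac{5}{2} in the evaluable pattern). Its exact value is \left(-\frac{15}{64}\right) \cdot \pi.

The tell: t_0 being -\frac{2}{3}, the parameter 4/7 appears in both the upper and lower lists and cancels.
Adjacent-term ratio: r(k) = 1 * (k-\frac{1}{2}) (k-\frac{1}{2}) / [(k+\frac{5}{2}) (k+1)] - poly over poly, x = 1 from leading terms; C = -\frac{2}{3} at k = 0.


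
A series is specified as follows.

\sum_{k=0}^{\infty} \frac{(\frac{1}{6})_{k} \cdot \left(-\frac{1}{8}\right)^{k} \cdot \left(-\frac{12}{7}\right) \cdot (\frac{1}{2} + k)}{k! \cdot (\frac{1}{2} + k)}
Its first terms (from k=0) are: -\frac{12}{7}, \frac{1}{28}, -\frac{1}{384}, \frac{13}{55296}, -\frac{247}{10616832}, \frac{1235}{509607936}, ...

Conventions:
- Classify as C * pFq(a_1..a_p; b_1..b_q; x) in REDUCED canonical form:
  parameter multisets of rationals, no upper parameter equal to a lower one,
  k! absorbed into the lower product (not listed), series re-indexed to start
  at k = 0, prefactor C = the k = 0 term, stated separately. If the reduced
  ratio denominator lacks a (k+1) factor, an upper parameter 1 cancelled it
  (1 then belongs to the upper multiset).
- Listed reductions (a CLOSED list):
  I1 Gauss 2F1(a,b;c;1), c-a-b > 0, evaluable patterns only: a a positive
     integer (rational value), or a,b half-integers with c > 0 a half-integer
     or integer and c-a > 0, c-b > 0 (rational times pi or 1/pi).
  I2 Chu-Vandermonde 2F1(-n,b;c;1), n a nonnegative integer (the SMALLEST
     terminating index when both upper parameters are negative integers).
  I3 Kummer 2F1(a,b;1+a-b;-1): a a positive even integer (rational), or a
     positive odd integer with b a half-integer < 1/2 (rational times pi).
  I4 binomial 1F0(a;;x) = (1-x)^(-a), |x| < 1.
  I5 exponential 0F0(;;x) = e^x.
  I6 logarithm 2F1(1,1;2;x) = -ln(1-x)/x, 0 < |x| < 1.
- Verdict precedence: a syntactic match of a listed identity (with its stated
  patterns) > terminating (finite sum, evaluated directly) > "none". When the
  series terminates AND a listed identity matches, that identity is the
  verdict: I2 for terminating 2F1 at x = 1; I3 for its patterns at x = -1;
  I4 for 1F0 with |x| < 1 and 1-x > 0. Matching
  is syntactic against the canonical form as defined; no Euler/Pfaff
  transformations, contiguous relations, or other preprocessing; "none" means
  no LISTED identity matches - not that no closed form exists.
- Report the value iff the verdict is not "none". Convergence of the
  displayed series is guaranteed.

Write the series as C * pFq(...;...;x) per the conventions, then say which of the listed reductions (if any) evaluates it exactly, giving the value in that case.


With C = -\frac{12}{7}: the canonical form is 1F0(\frac{1}{6}; -; -\frac{1}{8}). Verdict: the binomial series (I4) matches (the 1F0 binomial series: exponent -1/6, x = -\frac{1}{8}). Sum: \left(-\frac{12}{7}\right) \cdot \left(\frac{9}{8}\right)^{-\frac{1}{6}}.

First insight: t_0 being -\frac{12}{7}, the factor k + 1/2 cancels (top and bottom), leaving C = -12/7.
Step ratio: r(k) = -\frac{1}{8} * (k+\frac{1}{6}) / [(k+1)] - poly over poly, x = -\frac{1}{8} from leading terms; C = -\frac{12}{7} at k = 0.


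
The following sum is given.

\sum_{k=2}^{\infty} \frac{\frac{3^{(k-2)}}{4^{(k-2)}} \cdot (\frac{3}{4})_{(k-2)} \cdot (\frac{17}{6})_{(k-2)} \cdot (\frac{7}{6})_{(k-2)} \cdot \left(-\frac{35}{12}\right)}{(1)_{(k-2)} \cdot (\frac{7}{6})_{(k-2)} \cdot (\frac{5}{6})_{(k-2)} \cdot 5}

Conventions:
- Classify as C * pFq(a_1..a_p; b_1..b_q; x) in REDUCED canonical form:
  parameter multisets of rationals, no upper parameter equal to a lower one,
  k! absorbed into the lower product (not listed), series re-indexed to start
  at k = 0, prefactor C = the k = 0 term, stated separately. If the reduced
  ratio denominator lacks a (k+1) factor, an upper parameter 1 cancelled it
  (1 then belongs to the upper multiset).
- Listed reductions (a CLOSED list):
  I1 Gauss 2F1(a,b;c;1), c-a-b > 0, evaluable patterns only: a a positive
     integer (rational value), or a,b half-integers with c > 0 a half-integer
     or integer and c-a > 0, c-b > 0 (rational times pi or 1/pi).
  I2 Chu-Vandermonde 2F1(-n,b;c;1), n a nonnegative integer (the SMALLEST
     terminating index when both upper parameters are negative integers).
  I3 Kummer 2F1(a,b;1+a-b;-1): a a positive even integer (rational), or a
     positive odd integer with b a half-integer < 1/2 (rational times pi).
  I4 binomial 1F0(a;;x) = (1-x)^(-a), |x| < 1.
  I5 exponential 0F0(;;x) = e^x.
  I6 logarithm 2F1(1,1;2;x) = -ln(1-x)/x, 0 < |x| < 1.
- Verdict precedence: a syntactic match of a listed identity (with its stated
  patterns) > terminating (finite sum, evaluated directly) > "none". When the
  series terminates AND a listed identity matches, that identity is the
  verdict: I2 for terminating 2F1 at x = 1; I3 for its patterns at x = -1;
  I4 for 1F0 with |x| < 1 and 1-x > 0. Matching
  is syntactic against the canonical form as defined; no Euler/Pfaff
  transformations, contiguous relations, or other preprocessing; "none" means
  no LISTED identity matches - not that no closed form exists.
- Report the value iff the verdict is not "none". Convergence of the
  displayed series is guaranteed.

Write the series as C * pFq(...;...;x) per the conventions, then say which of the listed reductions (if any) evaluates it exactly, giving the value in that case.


Classification (C = -\frac{7}{12}): 2F1 with upper {\frac{3}{4}, \frac{17}{6}}, lower {\frac{5}{6}}, argument x = \frac{3}{4}. Verdict: none here - no I1-I6 shape fits x = \frac{3}{4} with lower {\frac{5}{6}}.

Structural cue: t_0 = -\frac{7}{12} here, and the constant factors (prefactor -7/12) combine into one prefactor.
Term ratio: r(k) = \frac{3}{4} * (k+\frac{3}{4}) (k+\frac{17}{6}) / [(k+\frac{5}{6}) (k+1)] - rational; roots negated = parameters, x = \frac{3}{4}, C = -\frac{7}{12}.


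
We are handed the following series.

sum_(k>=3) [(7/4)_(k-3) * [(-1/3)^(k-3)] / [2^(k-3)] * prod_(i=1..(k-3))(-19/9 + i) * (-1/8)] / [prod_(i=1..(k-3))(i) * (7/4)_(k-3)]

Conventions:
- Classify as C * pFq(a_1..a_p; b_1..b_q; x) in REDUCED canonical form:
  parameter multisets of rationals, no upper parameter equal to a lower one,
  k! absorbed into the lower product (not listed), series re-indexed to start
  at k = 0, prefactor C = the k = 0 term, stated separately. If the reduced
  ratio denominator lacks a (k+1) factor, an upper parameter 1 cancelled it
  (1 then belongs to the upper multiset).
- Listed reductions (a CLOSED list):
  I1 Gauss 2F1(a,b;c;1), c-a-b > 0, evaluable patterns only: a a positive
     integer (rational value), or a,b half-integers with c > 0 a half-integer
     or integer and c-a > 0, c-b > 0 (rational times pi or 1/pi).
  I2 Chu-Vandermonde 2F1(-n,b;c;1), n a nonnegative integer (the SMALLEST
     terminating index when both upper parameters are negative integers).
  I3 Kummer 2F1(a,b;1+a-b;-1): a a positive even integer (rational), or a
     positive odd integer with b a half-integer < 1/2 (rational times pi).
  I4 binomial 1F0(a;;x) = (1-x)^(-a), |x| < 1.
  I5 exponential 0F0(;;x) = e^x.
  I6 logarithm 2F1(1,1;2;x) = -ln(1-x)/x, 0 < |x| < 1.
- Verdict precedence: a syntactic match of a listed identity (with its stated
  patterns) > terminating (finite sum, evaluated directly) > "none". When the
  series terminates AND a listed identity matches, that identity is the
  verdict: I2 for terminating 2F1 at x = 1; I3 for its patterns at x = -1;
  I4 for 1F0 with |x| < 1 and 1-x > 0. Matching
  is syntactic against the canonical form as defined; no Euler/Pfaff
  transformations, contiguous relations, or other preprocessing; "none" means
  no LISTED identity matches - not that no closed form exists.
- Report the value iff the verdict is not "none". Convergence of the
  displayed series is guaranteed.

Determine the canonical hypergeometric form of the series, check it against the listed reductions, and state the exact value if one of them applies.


This is -1/8 * 1F0(-10/9; -; -1/6) in reduced canonical form. Verdict: the I4 binomial reduction fires (the 1F0 binomial series: exponent 10/9, x = -1/6). Exact value: (-1/8) * (7/6)^(10/9).

First insight: from the first term -1/8: the product of the first k integers (C = -1/8) is k!.
Ratio: r(k) = (-1/6) * (k-10/9) / [(k+1)] - rational in k, leading ratio (-1/6); with t_0 = -1/8, classification follows.


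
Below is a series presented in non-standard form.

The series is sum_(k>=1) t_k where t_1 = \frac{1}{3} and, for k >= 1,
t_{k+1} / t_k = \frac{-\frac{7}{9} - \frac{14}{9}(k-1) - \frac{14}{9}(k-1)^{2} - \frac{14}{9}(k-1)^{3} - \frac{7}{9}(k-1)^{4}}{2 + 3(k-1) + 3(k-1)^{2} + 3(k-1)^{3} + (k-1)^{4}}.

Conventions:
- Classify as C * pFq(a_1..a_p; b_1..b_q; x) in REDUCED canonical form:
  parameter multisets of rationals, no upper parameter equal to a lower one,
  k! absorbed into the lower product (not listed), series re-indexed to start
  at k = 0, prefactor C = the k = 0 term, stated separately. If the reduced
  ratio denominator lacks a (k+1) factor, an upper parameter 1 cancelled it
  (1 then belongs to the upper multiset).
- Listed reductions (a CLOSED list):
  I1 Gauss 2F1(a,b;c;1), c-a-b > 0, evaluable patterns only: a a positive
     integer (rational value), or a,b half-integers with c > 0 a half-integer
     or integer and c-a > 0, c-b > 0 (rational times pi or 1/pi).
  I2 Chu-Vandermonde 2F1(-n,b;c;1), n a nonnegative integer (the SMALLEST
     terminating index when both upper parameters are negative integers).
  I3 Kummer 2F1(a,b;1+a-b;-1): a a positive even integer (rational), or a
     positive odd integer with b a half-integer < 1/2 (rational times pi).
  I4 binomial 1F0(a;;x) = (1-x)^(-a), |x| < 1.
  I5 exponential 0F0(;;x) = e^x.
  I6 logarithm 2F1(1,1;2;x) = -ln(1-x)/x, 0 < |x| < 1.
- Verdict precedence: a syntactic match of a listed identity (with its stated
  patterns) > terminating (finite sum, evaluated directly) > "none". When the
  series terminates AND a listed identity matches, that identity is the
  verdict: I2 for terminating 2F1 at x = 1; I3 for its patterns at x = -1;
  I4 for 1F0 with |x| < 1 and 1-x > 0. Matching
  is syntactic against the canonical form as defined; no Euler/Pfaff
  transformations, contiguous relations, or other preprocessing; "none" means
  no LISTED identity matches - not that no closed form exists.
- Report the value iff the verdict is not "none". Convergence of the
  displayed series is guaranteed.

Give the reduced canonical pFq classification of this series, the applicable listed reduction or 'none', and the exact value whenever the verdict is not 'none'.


The series (x = -\frac{7}{9}) is 2F1: upper {1, 1}, lower {2}, prefactor \frac{1}{3}. Verdict: the logarithmic series (I6) applies (the logarithm: parameters (1,1;2), x = -\frac{7}{9}). Sum: \frac{3}{7} \cdot \ln\left(\frac{16}{9}\right).

Key observation: x = -\frac{7}{9} and cancel k^2 + 1 from the displayed ratio first; then C = 1/3.
Adjacent-term ratio: r(k) = -\frac{7}{9} * (k+1) (k+1) / [(k+2) (k+1)] - rational in k. x = -\frac{7}{9}; t_0 = \frac{1}{3}; negate the roots.


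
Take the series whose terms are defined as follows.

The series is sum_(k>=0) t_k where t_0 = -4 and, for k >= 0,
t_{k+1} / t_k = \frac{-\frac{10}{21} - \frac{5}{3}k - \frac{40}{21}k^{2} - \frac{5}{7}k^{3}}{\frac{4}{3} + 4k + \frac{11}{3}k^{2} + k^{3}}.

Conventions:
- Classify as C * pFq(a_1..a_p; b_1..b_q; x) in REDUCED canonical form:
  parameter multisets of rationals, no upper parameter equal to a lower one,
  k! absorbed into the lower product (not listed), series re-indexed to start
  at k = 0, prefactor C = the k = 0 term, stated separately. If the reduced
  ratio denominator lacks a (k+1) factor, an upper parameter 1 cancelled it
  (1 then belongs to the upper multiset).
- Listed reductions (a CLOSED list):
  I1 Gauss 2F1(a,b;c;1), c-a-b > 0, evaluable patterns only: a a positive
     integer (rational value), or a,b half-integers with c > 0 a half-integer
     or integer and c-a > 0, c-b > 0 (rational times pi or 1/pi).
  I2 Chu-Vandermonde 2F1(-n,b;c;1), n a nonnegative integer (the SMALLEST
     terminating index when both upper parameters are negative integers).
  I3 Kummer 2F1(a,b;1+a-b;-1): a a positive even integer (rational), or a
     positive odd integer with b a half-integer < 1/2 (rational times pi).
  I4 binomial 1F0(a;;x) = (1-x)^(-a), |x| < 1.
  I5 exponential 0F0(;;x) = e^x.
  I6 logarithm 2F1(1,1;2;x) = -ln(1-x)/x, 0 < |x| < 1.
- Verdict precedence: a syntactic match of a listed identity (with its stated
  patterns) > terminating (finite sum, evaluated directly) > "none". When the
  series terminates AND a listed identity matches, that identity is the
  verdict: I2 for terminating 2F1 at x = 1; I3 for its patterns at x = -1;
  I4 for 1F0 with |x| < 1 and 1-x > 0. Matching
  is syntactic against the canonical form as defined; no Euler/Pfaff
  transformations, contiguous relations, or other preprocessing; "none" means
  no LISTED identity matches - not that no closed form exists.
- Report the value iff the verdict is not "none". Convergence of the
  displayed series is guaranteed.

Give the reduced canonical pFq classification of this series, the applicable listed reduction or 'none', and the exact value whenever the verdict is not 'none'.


Reduced: x = -\frac{5}{7}, 2F1, upper = {1, 1}, lower = {2}, C = -4. Verdict: the I6 logarithm reduction applies (the logarithm: parameters (1,1;2), x = -\frac{5}{7}). Exact value: \left(-\frac{28}{5}\right) \cdot \ln\left(\frac{12}{7}\right).

Key step: t_0 = -4 here, and roots of the ratio polynomials (C = -4, x = -5/7) are the negated parameters.
Consecutive-term ratio: r(k) = -\frac{5}{7} * (k+1) (k+1) / [(k+2) (k+1)] - rational; roots negated = parameters, x = -\frac{5}{7}, C = -4.


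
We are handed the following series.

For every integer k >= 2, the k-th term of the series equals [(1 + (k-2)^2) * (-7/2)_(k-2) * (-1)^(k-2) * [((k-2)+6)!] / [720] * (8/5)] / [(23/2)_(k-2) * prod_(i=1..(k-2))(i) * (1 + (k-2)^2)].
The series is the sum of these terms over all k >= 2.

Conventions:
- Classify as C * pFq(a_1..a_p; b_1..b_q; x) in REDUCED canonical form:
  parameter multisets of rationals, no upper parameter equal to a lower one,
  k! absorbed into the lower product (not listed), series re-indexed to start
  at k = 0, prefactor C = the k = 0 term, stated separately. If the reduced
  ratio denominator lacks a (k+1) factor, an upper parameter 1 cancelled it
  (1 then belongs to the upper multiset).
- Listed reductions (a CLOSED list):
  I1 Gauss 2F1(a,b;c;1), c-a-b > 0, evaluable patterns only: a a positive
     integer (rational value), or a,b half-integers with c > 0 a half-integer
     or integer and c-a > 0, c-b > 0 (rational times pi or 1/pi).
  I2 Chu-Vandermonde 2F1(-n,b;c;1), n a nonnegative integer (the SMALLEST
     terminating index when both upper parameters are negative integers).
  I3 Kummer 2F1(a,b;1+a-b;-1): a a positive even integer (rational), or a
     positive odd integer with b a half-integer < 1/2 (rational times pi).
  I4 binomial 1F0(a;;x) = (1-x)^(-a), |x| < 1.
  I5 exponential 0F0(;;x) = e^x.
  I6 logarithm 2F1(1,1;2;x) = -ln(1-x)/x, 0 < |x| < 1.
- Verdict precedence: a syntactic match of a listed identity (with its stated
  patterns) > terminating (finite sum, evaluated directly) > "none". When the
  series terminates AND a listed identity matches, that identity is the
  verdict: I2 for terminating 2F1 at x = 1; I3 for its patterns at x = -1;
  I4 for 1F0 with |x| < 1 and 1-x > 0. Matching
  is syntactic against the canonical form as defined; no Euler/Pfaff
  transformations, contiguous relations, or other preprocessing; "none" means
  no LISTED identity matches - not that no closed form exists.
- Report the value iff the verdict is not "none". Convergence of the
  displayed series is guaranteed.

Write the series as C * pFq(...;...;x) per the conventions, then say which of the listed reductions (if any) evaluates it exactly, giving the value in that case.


This is 8/5 * 2F1(-7/2, 7; 23/2; -1) in reduced canonical form. Verdict: this is the Kummer evaluation I3 (x = -1; c = 23/2 equals 1+a-b for upper {-7/2, 7}: listed pattern). Sum: (2909907/1048576) * pi.

Key step: with t_0 = 8/5, the factorial ratio (prefactor 8/5) (k+a-1)!/(a-1)! is a rising factorial (a)_k.
Ratio: r(k) = (-1) * (k-7/2) (k+7) / [(k+23/2) (k+1)] - rational; roots negated = parameters, x = (-1), C = 8/5.


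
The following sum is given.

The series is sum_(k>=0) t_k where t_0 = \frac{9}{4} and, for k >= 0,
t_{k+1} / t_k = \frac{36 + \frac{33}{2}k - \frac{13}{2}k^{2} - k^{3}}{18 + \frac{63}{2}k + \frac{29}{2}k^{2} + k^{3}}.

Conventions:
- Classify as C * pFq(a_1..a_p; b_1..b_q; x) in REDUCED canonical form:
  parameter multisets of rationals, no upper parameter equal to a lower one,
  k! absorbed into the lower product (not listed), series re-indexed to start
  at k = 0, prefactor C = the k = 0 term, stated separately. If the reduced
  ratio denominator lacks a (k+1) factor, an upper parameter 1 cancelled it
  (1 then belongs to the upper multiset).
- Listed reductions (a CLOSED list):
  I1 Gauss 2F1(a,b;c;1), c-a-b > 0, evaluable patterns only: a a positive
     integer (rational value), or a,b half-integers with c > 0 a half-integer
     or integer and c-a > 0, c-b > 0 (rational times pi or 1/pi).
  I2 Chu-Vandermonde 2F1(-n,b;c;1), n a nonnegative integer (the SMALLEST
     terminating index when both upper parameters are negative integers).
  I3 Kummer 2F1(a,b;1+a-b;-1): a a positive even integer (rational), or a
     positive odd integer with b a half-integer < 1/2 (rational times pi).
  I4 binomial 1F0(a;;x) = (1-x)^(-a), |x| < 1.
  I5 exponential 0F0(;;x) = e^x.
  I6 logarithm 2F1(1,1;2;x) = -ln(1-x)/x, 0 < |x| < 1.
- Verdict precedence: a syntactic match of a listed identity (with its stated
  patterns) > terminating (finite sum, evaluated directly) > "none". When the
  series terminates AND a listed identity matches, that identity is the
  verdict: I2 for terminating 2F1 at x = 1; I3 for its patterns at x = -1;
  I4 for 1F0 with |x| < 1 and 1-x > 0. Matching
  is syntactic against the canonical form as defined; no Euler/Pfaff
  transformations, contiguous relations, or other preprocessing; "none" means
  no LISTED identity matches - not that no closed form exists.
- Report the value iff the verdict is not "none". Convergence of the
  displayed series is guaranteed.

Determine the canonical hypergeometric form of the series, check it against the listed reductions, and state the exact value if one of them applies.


Classification (C = \frac{9}{4}): 2F1 with upper {-3, 8}, lower {12}, argument x = -1. Verdict: Kummer (I3) matches (x = -1; c = 12 equals 1+a-b for upper {-3, 8}: listed pattern). Sum: \frac{297}{28}.

Key step: with t_0 = \frac{9}{4}, factor the ratio over Q (prefactor 9/4): negated roots = parameters.
Consecutive-term ratio: r(k) = -1 * (k-3) (k+8) / [(k+12) (k+1)] ; factor over Q: parameters, x = -1, and C = \frac{9}{4}.
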